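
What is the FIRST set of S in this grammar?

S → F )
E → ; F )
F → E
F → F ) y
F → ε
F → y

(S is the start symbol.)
FIRST sets of the other non-terminals involved (by the same procedure, iterated to a fixed point):
  FIRST(F) = { ')', ';', 'y', ε }

From S → F ):
  - F is a non-terminal: add FIRST(F) \ {ε} = { ')', ';', 'y' }
    F is nullable, so continue to the next symbol
  - ')' is a terminal: add ')' and stop

Collecting: FIRST(S) = { ')', ';', 'y' }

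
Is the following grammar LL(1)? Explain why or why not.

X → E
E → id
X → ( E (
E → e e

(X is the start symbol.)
Yes, the grammar is LL(1).

A grammar is LL(1) if for each non-terminal N with multiple productions, the predict sets of those productions are pairwise disjoint, where PREDICT(N → α) = (FIRST(α) \ {ε}) ∪ (FOLLOW(N) if α ⇒* ε).

Relevant sets:
  FIRST(E) = { 'e', 'id' }

For X:
  PREDICT(X → E) = { 'e', 'id' }
  PREDICT(X → '(' E '(') = { '(' }
For E:
  PREDICT(E → id) = { 'id' }
  PREDICT(E → e e) = { 'e' }

All predict sets are disjoint. The grammar IS LL(1).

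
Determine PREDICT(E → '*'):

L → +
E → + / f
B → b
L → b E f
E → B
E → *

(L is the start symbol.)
PREDICT(E → '*') = (FIRST(RHS) \ {ε}) ∪ (FOLLOW(E) if ε ∈ FIRST(RHS), i.e. RHS ⇒* ε)
FIRST('*') = { '*' }
ε ∉ FIRST('*'), so FOLLOW(E) is not added.
PREDICT(E → '*') = { '*' }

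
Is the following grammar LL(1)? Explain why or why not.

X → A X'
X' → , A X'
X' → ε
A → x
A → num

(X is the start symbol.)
Relevant sets:
  FOLLOW(X') = { $ }

For X':
  PREDICT(X' → ',' A X') = { ',' }
  PREDICT(X' → ε) = { $ }
For A:
  PREDICT(A → x) = { 'x' }
  PREDICT(A → num) = { 'num' }
X has a single production, so nothing to check there.

All predict sets are disjoint. The grammar IS LL(1).

Answer: Yes, the grammar is LL(1).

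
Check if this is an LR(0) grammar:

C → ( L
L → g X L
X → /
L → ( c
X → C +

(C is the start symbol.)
Yes, the grammar is LR(0)

A grammar is LR(0) if no state in the canonical LR(0) collection has:
  - both a shift item (dot before a terminal) and a complete item (shift-reduce conflict), or
  - two or more complete items (reduce-reduce conflict; the accept item [C' → C .] counts as a complete item here).

Augment with C' → C and build the canonical LR(0) collection (I0 = CLOSURE({[C' → . C]}), then GOTO on every symbol after a dot until no new states appear). It has 12 states:
  I0: { [C → . ( L], [C' → . C] }  — shift
  I1: { [C → ( . L], [L → . ( c], [L → . g X L] }  — shift
  I2: { [C' → C .] }  — accept
  I3: { [L → ( . c] }  — shift
  I4: { [C → ( L .] }  — reduce
  I5: { [C → . ( L], [L → g . X L], [X → . /], [X → . C +] }  — shift
  I6: { [X → / .] }  — reduce
  I7: { [X → C . +] }  — shift
  I8: { [L → . ( c], [L → . g X L], [L → g X . L] }  — shift
  I9: { [L → g X L .] }  — reduce
  I10: { [X → C + .] }  — reduce
  I11: { [L → ( c .] }  — reduce

Every state is either a pure shift/goto state or contains exactly one complete item and nothing to shift — no conflicts. The grammar is LR(0).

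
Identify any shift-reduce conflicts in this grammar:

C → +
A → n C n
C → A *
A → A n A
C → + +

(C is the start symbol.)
Yes — I1: [C → + .] vs [C → + . +]; I9: [A → A n A .] vs [A → A . n A]

A shift-reduce conflict occurs when an LR(0) state has both:
  - a complete (reduce) item [A → α .] (dot at the end), and
  - a shift item [B → β . c γ] (dot before a terminal).

Augment with C' → C and build the canonical LR(0) collection (I0 = CLOSURE({[C' → . C]}), then GOTO on every symbol after a dot until no new states appear). It has 11 states:
  I0: { [A → . A n A], [A → . n C n], [C → . + +], [C → . +], [C → . A *], [C' → . C] }  — shift
  I1: { [C → + . +], [C → + .] }  — shift, reduce
  I2: { [A → A . n A], [C → A . *] }  — shift
  I3: { [C' → C .] }  — accept
  I4: { [A → . A n A], [A → . n C n], [A → n . C n], [C → . + +], [C → . +], [C → . A *] }  — shift
  I5: { [A → n C . n] }  — shift
  I6: { [A → n C n .] }  — reduce
  I7: { [C → A * .] }  — reduce
  I8: { [A → . A n A], [A → . n C n], [A → A n . A] }  — shift
  I9: { [A → A . n A], [A → A n A .] }  — shift, reduce
  I10: { [C → + + .] }  — reduce

I1 contains reduce item [C → + .] and shift item [C → + . +] — shift-reduce conflict.
I9 contains reduce item [A → A n A .] and shift item [A → A . n A] — shift-reduce conflict.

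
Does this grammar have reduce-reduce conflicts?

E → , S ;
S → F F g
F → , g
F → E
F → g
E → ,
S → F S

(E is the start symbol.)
Yes — I11: [F → g .] vs [S → F F g .]; I12: [F → , g .] vs [F → g .]

A reduce-reduce conflict occurs when an LR(0) state has two complete items [A → α .] and [B → β .] — both call for a reduction, and with no lookahead the parser cannot choose between them.

Augment with E' → E and build the canonical LR(0) collection (I0 = CLOSURE({[E' → . E]}), then GOTO on every symbol after a dot until no new states appear). It has 13 states:
  I0: { [E → . , S ;], [E → . ,], [E' → . E] }  — shift
  I1: { [E → , . S ;], [E → , .], [E → . , S ;], [E → . ,], [F → . , g], [F → . E], [F → . g], [S → . F F g], [S → . F S] }  — shift, reduce
  I2: { [E' → E .] }  — accept
  I3: { [E → , . S ;], [E → , .], [E → . , S ;], [E → . ,], [F → , . g], [F → . , g], [F → . E], [F → . g], [S → . F F g], [S → . F S] }  — shift, reduce
  I4: { [F → E .] }  — reduce
  I5: { [E → . , S ;], [E → . ,], [F → . , g], [F → . E], [F → . g], [S → . F F g], [S → . F S], [S → F . F g], [S → F . S] }  — shift
  I6: { [E → , S . ;] }  — shift
  I7: { [F → g .] }  — reduce
  I8: { [E → , S ; .] }  — reduce
  I9: { [E → . , S ;], [E → . ,], [F → . , g], [F → . E], [F → . g], [S → . F F g], [S → . F S], [S → F . F g], [S → F . S], [S → F F . g] }  — shift
  I10: { [S → F S .] }  — reduce
  I11: { [F → g .], [S → F F g .] }  — 2 reduces
  I12: { [F → , g .], [F → g .] }  — 2 reduces

I11 contains complete items [F → g .], [S → F F g .] — reduce-reduce conflict.
I12 contains complete items [F → , g .], [F → g .] — reduce-reduce conflict.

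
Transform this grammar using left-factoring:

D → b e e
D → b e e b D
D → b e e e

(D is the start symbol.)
Left-factoring transforms A → αβ₁ | αβ₂ into A → αA' and A' → β₁ | β₂
(α is the longest common prefix among the alternatives). Repeat until
no nonterminal has two alternatives with a common prefix.

Round 1: D has alternatives sharing prefix 'b e e'. Introduce D': D → b e e D'
  Add: D' → ε
  Add: D' → b D
  Add: D' → e

No remaining common prefixes — done.

Resulting grammar:
D → b e e D'
D' → ε
D' → b D
D' → e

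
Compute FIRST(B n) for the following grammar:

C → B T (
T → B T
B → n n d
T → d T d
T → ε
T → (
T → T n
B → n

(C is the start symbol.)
{ 'n' }

FIRST sets of the non-terminals involved (from the grammar, by fixed-point iteration):
  FIRST(B) = { 'n' }

To compute FIRST(B n), process the symbols left to right:
Symbol B is a non-terminal. Add FIRST(B) \ {ε} = { 'n' }
B is not nullable (ε ∉ FIRST(B)), so stop here.
FIRST(B n) = { 'n' }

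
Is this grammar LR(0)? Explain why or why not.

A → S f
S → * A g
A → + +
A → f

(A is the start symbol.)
Augment with A' → A and build the canonical LR(0) collection (I0 = CLOSURE({[A' → . A]}), then GOTO on every symbol after a dot until no new states appear). It has 10 states:
  I0: { [A → . + +], [A → . S f], [A → . f], [A' → . A], [S → . * A g] }  — shift
  I1: { [A → . + +], [A → . S f], [A → . f], [S → * . A g], [S → . * A g] }  — shift
  I2: { [A → + . +] }  — shift
  I3: { [A' → A .] }  — accept
  I4: { [A → S . f] }  — shift
  I5: { [A → f .] }  — reduce
  I6: { [A → S f .] }  — reduce
  I7: { [A → + + .] }  — reduce
  I8: { [S → * A . g] }  — shift
  I9: { [S → * A g .] }  — reduce

Every state is either a pure shift/goto state or contains exactly one complete item and nothing to shift — no conflicts. The grammar is LR(0).

Answer: Yes, the grammar is LR(0)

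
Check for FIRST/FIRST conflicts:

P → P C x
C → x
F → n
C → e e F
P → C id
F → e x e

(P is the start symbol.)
A FIRST/FIRST conflict occurs when two productions N → α and N → β for the same non-terminal have FIRST(α) ∩ FIRST(β) ≠ ∅ (with ε ∈ FIRST of a nullable right-hand side, so two nullable alternatives also conflict).

FIRST sets of the non-terminals at (or reachable through a nullable prefix from) the front of some alternative:
  FIRST(P) = { 'e', 'x' }
  FIRST(C) = { 'e', 'x' }

Productions for P:
  P → P C x: FIRST = { 'e', 'x' }
  P → C id: FIRST = { 'e', 'x' }
Productions for C:
  C → x: FIRST = { 'x' }
  C → e e F: FIRST = { 'e' }
Productions for F:
  F → n: FIRST = { 'n' }
  F → e x e: FIRST = { 'e' }

Conflict for P: P → P C x and P → C id
  Overlap: { 'e', 'x' }

Answer: Yes. P → P C x / P → C id on { 'e', 'x' }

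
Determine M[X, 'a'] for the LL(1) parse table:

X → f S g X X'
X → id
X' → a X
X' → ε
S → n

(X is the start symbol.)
Empty (error entry)

To find M[X, 'a'], we find productions for X where 'a' is in the predict set (PREDICT(N → α) = (FIRST(α) \ {ε}) ∪ (FOLLOW(N) if α ⇒* ε)).

X → f S g X X': PREDICT = { 'f' }
X → id: PREDICT = { 'id' }

M[X, 'a'] is empty (no production applies)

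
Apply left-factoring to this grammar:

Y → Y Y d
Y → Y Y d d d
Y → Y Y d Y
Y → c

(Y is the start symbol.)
Left-factoring transforms A → αβ₁ | αβ₂ into A → αA' and A' → β₁ | β₂
(α is the longest common prefix among the alternatives). Repeat until
no nonterminal has two alternatives with a common prefix.

Round 1: Y has alternatives sharing prefix 'Y Y d'. Introduce Y': Y → Y Y d Y'
  Add: Y' → ε
  Add: Y' → d d
  Add: Y' → Y

No remaining common prefixes — done.

Resulting grammar:
Y → Y Y d Y'
Y' → ε
Y' → d d
Y' → Y
Y → c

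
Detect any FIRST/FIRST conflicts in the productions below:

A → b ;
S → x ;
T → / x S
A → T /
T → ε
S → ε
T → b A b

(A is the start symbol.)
Yes. A → b ';' / A → T '/' on { 'b' }

A FIRST/FIRST conflict occurs when two productions N → α and N → β for the same non-terminal have FIRST(α) ∩ FIRST(β) ≠ ∅ (with ε ∈ FIRST of a nullable right-hand side, so two nullable alternatives also conflict).

FIRST sets of the non-terminals at (or reachable through a nullable prefix from) the front of some alternative:
  FIRST(T) = { '/', 'b', ε }

Productions for A:
  A → b ;: FIRST = { 'b' }
  A → T /: FIRST = { '/', 'b' }
Productions for S:
  S → x ;: FIRST = { 'x' }
  S → ε: FIRST = { ε }
Productions for T:
  T → / x S: FIRST = { '/' }
  T → ε: FIRST = { ε }
  T → b A b: FIRST = { 'b' }

Conflict for A: A → b ; and A → T /
  Overlap: { 'b' }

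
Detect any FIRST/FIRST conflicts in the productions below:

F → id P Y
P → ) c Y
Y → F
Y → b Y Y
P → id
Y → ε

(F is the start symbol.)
A FIRST/FIRST conflict occurs when two productions N → α and N → β for the same non-terminal have FIRST(α) ∩ FIRST(β) ≠ ∅ (with ε ∈ FIRST of a nullable right-hand side, so two nullable alternatives also conflict).

FIRST sets of the non-terminals at (or reachable through a nullable prefix from) the front of some alternative:
  FIRST(F) = { 'id' }

Productions for P:
  P → ) c Y: FIRST = { ')' }
  P → id: FIRST = { 'id' }
Productions for Y:
  Y → F: FIRST = { 'id' }
  Y → b Y Y: FIRST = { 'b' }
  Y → ε: FIRST = { ε }
F has only one production, so no FIRST/FIRST conflict is possible there.

All alternatives of each non-terminal have pairwise disjoint FIRST sets.

Answer: No FIRST/FIRST conflicts.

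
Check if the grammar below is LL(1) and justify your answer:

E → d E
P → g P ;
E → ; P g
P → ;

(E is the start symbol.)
Yes, the grammar is LL(1).

For E:
  PREDICT(E → d E) = { 'd' }
  PREDICT(E → ';' P g) = { ';' }
For P:
  PREDICT(P → g P ';') = { 'g' }
  PREDICT(P → ';') = { ';' }

All predict sets are disjoint. The grammar IS LL(1).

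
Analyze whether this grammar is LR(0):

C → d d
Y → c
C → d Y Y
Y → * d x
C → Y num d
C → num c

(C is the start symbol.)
Augment with C' → C and build the canonical LR(0) collection (I0 = CLOSURE({[C' → . C]}), then GOTO on every symbol after a dot until no new states appear). It has 15 states:
  I0: { [C → . Y num d], [C → . d Y Y], [C → . d d], [C → . num c], [C' → . C], [Y → . * d x], [Y → . c] }  — shift
  I1: { [Y → * . d x] }  — shift
  I2: { [C' → C .] }  — accept
  I3: { [C → Y . num d] }  — shift
  I4: { [Y → c .] }  — reduce
  I5: { [C → d . Y Y], [C → d . d], [Y → . * d x], [Y → . c] }  — shift
  I6: { [C → num . c] }  — shift
  I7: { [C → num c .] }  — reduce
  I8: { [C → d Y . Y], [Y → . * d x], [Y → . c] }  — shift
  I9: { [C → d d .] }  — reduce
  I10: { [C → d Y Y .] }  — reduce
  I11: { [C → Y num . d] }  — shift
  I12: { [C → Y num d .] }  — reduce
  I13: { [Y → * d . x] }  — shift
  I14: { [Y → * d x .] }  — reduce

Every state is either a pure shift/goto state or contains exactly one complete item and nothing to shift — no conflicts. The grammar is LR(0).

Answer: Yes, the grammar is LR(0)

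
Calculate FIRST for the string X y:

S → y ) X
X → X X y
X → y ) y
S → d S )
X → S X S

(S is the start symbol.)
{ 'd', 'y' }

FIRST sets of the non-terminals involved (from the grammar, by fixed-point iteration):
  FIRST(X) = { 'd', 'y' }

To compute FIRST(X y), process the symbols left to right:
Symbol X is a non-terminal. Add FIRST(X) \ {ε} = { 'd', 'y' }
X is not nullable (ε ∉ FIRST(X)), so stop here.
FIRST(X y) = { 'd', 'y' }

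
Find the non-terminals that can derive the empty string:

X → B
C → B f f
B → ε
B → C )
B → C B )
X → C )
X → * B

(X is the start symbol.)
ε-productions: B → ε
So B is immediately nullable.
X → B: every symbol on the right is nullable, so X is nullable too.
No further non-terminal can be added: every production for the remaining non-terminals contains a terminal or a non-nullable non-terminal.
Nullable = { 'B', 'X' }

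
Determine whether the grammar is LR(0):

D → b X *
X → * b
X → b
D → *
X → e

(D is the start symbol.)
Augment with D' → D and build the canonical LR(0) collection (I0 = CLOSURE({[D' → . D]}), then GOTO on every symbol after a dot until no new states appear). It has 10 states:
  I0: { [D → . *], [D → . b X *], [D' → . D] }  — shift
  I1: { [D → * .] }  — reduce
  I2: { [D' → D .] }  — accept
  I3: { [D → b . X *], [X → . * b], [X → . b], [X → . e] }  — shift
  I4: { [X → * . b] }  — shift
  I5: { [D → b X . *] }  — shift
  I6: { [X → b .] }  — reduce
  I7: { [X → e .] }  — reduce
  I8: { [D → b X * .] }  — reduce
  I9: { [X → * b .] }  — reduce

Every state is either a pure shift/goto state or contains exactly one complete item and nothing to shift — no conflicts. The grammar is LR(0).

Answer: Yes, the grammar is LR(0)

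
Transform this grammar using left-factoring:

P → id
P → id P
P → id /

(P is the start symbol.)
Left-factoring transforms A → αβ₁ | αβ₂ into A → αA' and A' → β₁ | β₂
(α is the longest common prefix among the alternatives). Repeat until
no nonterminal has two alternatives with a common prefix.

Round 1: P has alternatives sharing prefix 'id'. Introduce P': P → id P'
  Add: P' → ε
  Add: P' → P
  Add: P' → /

No remaining common prefixes — done.

Resulting grammar:
P → id P'
P' → ε
P' → P
P' → /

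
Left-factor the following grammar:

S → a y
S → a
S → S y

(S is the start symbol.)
S → a S'
S' → y
S' → ε
S → S y

Left-factoring transforms A → αβ₁ | αβ₂ into A → αA' and A' → β₁ | β₂
(α is the longest common prefix among the alternatives). Repeat until
no nonterminal has two alternatives with a common prefix.

Round 1: S has alternatives sharing prefix 'a'. Introduce S': S → a S'
  Add: S' → y
  Add: S' → ε

No remaining common prefixes — done.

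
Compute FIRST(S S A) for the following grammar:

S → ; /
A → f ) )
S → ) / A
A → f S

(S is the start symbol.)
FIRST sets of the non-terminals involved (from the grammar, by fixed-point iteration):
  FIRST(S) = { ')', ';' }

To compute FIRST(S S A), process the symbols left to right:
Symbol S is a non-terminal. Add FIRST(S) \ {ε} = { ')', ';' }
S is not nullable (ε ∉ FIRST(S)), so stop here.
FIRST(S S A) = { ')', ';' }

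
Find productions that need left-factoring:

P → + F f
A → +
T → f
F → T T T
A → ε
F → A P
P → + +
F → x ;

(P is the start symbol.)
Yes, P has productions with common prefix '+'

Left-factoring is needed when two productions for the same non-terminal
share a common prefix on the right-hand side.

Productions for P:
  P → + F f
  P → + +
Productions for A:
  A → +
  A → ε
Productions for F:
  F → T T T
  F → A P
  F → x ;

Found common prefix '+' in productions for P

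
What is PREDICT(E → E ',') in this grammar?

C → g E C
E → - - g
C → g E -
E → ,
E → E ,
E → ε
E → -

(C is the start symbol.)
PREDICT(E → E ',') = (FIRST(RHS) \ {ε}) ∪ (FOLLOW(E) if ε ∈ FIRST(RHS), i.e. RHS ⇒* ε)
FIRST(E) = { ',', '-', ε }
FIRST(E ',') = { ',', '-' }
ε ∉ FIRST(E ','), so FOLLOW(E) is not added.
PREDICT(E → E ',') = { ',', '-' }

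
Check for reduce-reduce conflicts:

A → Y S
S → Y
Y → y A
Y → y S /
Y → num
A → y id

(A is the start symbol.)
A reduce-reduce conflict occurs when an LR(0) state has two complete items [A → α .] and [B → β .] — both call for a reduction, and with no lookahead the parser cannot choose between them.

Augment with A' → A and build the canonical LR(0) collection (I0 = CLOSURE({[A' → . A]}), then GOTO on every symbol after a dot until no new states appear). It has 13 states:
  I0: { [A → . Y S], [A → . y id], [A' → . A], [Y → . num], [Y → . y A], [Y → . y S /] }  — shift
  I1: { [A' → A .] }  — accept
  I2: { [A → Y . S], [S → . Y], [Y → . num], [Y → . y A], [Y → . y S /] }  — shift
  I3: { [Y → num .] }  — reduce
  I4: { [A → . Y S], [A → . y id], [A → y . id], [S → . Y], [Y → . num], [Y → . y A], [Y → . y S /], [Y → y . A], [Y → y . S /] }  — shift
  I5: { [Y → y A .] }  — reduce
  I6: { [Y → y S . /] }  — shift
  I7: { [A → Y . S], [S → . Y], [S → Y .], [Y → . num], [Y → . y A], [Y → . y S /] }  — shift, reduce
  I8: { [A → y id .] }  — reduce
  I9: { [A → Y S .] }  — reduce
  I10: { [S → Y .] }  — reduce
  I11: { [A → . Y S], [A → . y id], [S → . Y], [Y → . num], [Y → . y A], [Y → . y S /], [Y → y . A], [Y → y . S /] }  — shift
  I12: { [Y → y S / .] }  — reduce

No state contains more than one complete item.

Answer: No reduce-reduce conflicts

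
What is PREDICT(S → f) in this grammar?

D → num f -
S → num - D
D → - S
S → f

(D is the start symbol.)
PREDICT(S → f) = (FIRST(RHS) \ {ε}) ∪ (FOLLOW(S) if ε ∈ FIRST(RHS), i.e. RHS ⇒* ε)
FIRST(f) = { 'f' }
ε ∉ FIRST(f), so FOLLOW(S) is not added.
PREDICT(S → f) = { 'f' }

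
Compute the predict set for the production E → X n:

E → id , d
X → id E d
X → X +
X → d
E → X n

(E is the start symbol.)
PREDICT(E → X n) = (FIRST(RHS) \ {ε}) ∪ (FOLLOW(E) if ε ∈ FIRST(RHS), i.e. RHS ⇒* ε)
FIRST(X) = { 'd', 'id' }
FIRST(X n) = { 'd', 'id' }
ε ∉ FIRST(X n), so FOLLOW(E) is not added.
PREDICT(E → X n) = { 'd', 'id' }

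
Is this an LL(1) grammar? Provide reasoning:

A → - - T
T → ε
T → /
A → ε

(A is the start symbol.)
Yes, the grammar is LL(1).

A grammar is LL(1) if for each non-terminal N with multiple productions, the predict sets of those productions are pairwise disjoint, where PREDICT(N → α) = (FIRST(α) \ {ε}) ∪ (FOLLOW(N) if α ⇒* ε).

Relevant sets:
  FOLLOW(A) = { $ }
  FOLLOW(T) = { $ }

For A:
  PREDICT(A → '-' '-' T) = { '-' }
  PREDICT(A → ε) = { $ }
For T:
  PREDICT(T → ε) = { $ }
  PREDICT(T → '/') = { '/' }

All predict sets are disjoint. The grammar IS LL(1).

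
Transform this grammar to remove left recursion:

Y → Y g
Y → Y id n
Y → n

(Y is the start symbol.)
Y is directly left-recursive. The standard transformation for
  A → A α₁ | ... | A α_m | β₁ | ... | β_n
is
  A  → β₁ A' | ... | β_n A'
  A' → α₁ A' | ... | α_m A' | ε

Y → n becomes Y → n Y'
Y → Y g becomes Y' → g Y'
Y → Y id n becomes Y' → id n Y'
Add Y' → ε

Resulting grammar:
Y → n Y'
Y' → g Y'
Y' → id n Y'
Y' → ε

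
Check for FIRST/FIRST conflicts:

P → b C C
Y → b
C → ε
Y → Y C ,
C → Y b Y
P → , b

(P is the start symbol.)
FIRST sets of the non-terminals at (or reachable through a nullable prefix from) the front of some alternative:
  FIRST(Y) = { 'b' }

Productions for P:
  P → b C C: FIRST = { 'b' }
  P → , b: FIRST = { ',' }
Productions for Y:
  Y → b: FIRST = { 'b' }
  Y → Y C ,: FIRST = { 'b' }
Productions for C:
  C → ε: FIRST = { ε }
  C → Y b Y: FIRST = { 'b' }

Conflict for Y: Y → b and Y → Y C ,
  Overlap: { 'b' }

Answer: Yes. Y → b / Y → Y C ',' on { 'b' }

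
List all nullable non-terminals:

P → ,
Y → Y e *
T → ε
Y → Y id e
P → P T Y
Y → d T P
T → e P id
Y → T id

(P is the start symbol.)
{ 'T' }

A non-terminal is nullable if it can derive ε (the empty string): either it has an ε-production, or it has a production whose right-hand side consists entirely of nullable non-terminals.

ε-productions: T → ε
So T is immediately nullable.
No further non-terminal can be added: every production for the remaining non-terminals contains a terminal or a non-nullable non-terminal.
Nullable = { 'T' }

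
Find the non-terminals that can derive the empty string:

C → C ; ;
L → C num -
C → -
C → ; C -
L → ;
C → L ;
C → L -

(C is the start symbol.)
A non-terminal is nullable if it can derive ε (the empty string): either it has an ε-production, or it has a production whose right-hand side consists entirely of nullable non-terminals.

There are no ε-productions, so no non-terminal can derive ε.
No non-terminals are nullable.

Answer: None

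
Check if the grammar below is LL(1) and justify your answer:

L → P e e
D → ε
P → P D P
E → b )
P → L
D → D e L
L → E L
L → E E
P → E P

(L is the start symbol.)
No. Predict set conflict for L: { 'b' }

Relevant sets:
  FIRST(P) = { 'b' }
  FIRST(E) = { 'b' }
  FIRST(D) = { 'e', ε }
  FIRST(L) = { 'b' }
  FOLLOW(D) = { 'b', 'e' }

For L:
  PREDICT(L → P e e) = { 'b' }
  PREDICT(L → E L) = { 'b' }
  PREDICT(L → E E) = { 'b' }
For D:
  PREDICT(D → ε) = { 'b', 'e' }
  PREDICT(D → D e L) = { 'e' }
For P:
  PREDICT(P → P D P) = { 'b' }
  PREDICT(P → L) = { 'b' }
  PREDICT(P → E P) = { 'b' }
E has a single production, so nothing to check there.

Conflict found: Predict set conflict for L: { 'b' }
The grammar is NOT LL(1).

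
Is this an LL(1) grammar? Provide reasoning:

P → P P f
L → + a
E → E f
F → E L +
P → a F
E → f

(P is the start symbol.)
A grammar is LL(1) if for each non-terminal N with multiple productions, the predict sets of those productions are pairwise disjoint, where PREDICT(N → α) = (FIRST(α) \ {ε}) ∪ (FOLLOW(N) if α ⇒* ε).

Relevant sets:
  FIRST(P) = { 'a' }
  FIRST(E) = { 'f' }

For P:
  PREDICT(P → P P f) = { 'a' }
  PREDICT(P → a F) = { 'a' }
For E:
  PREDICT(E → E f) = { 'f' }
  PREDICT(E → f) = { 'f' }
L, F have a single production, so nothing to check there.

Conflict found: Predict set conflict for P: { 'a' }
The grammar is NOT LL(1).

Answer: No. Predict set conflict for P: { 'a' }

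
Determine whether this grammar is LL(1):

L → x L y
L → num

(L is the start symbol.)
Yes, the grammar is LL(1).

A grammar is LL(1) if for each non-terminal N with multiple productions, the predict sets of those productions are pairwise disjoint, where PREDICT(N → α) = (FIRST(α) \ {ε}) ∪ (FOLLOW(N) if α ⇒* ε).

For L:
  PREDICT(L → x L y) = { 'x' }
  PREDICT(L → num) = { 'num' }

All predict sets are disjoint. The grammar IS LL(1).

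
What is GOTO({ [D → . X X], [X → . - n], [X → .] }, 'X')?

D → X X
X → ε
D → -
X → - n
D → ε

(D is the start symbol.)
GOTO(I, 'X') = CLOSURE({ [A → αX.β] : [A → α.Xβ] ∈ I, X = 'X' })

Items with dot before 'X', with the dot advanced:
  [D → . X X] → [D → X . X]
Closure of the advanced items:
  [D → X . X] has the dot before X: add [X → .], [X → . - n]

GOTO = { [D → X . X], [X → . - n], [X → .] }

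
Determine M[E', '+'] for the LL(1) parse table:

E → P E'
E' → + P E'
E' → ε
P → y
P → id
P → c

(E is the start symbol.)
E' → + P E'

To find M[E', '+'], we find productions for E' where '+' is in the predict set (PREDICT(N → α) = (FIRST(α) \ {ε}) ∪ (FOLLOW(N) if α ⇒* ε)).

Relevant sets:
  FOLLOW(E') = { $ }

E' → + P E': PREDICT = { '+' }
  '+' is in predict set, so this production goes in M[E', '+']
E' → ε: PREDICT = { $ }

M[E', '+'] = E' → + P E'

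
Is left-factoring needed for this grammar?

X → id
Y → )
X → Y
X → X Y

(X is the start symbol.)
No, left-factoring is not needed

Left-factoring is needed when two productions for the same non-terminal
share a common prefix on the right-hand side.

Productions for X:
  X → id
  X → Y
  X → X Y

No common prefixes found.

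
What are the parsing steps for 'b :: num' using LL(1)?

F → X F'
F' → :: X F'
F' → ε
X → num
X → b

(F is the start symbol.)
LL(1) parsing maintains a stack (initially the start symbol over $) and the input. At each step: if the stack top is a terminal, match it against the current input token; if it is a non-terminal N, replace it with the RHS of M[N, lookahead] (the unique production whose predict set contains the lookahead).

Stack is shown with the top on the left.

Stack      Input       Action
-----------------------------
F $        b :: num $  output F → X F'
X F' $     b :: num $  output X → b
b F' $     b :: num $  match 'b'
F' $       :: num $    output F' → :: X F'
:: X F' $  :: num $    match '::'
X F' $     num $       output X → num
num F' $   num $       match 'num'
F' $       $           output F' → ε
$          $           accept

The string is accepted.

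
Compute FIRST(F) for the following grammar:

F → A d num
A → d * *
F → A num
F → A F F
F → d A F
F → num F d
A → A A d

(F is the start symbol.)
{ 'd', 'num' }

To compute FIRST(F), examine every production with F on the left-hand side, reading each right-hand side left to right until a non-nullable symbol is reached.

FIRST sets of the other non-terminals involved (by the same procedure, iterated to a fixed point):
  FIRST(A) = { 'd' }

From F → A d num:
  - A is a non-terminal: add FIRST(A) \ {ε} = { 'd' }
    A is not nullable, so stop
From F → A num:
  - A is a non-terminal: add FIRST(A) \ {ε} = { 'd' }
    A is not nullable, so stop
From F → A F F:
  - A is a non-terminal: add FIRST(A) \ {ε} = { 'd' }
    A is not nullable, so stop
From F → d A F:
  - d is a terminal: add 'd' and stop
From F → num F d:
  - num is a terminal: add 'num' and stop

Collecting: FIRST(F) = { 'd', 'num' }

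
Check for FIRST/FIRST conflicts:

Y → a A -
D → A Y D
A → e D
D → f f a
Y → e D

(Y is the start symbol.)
No FIRST/FIRST conflicts.

FIRST sets of the non-terminals at (or reachable through a nullable prefix from) the front of some alternative:
  FIRST(A) = { 'e' }

Productions for Y:
  Y → a A -: FIRST = { 'a' }
  Y → e D: FIRST = { 'e' }
Productions for D:
  D → A Y D: FIRST = { 'e' }
  D → f f a: FIRST = { 'f' }
A has only one production, so no FIRST/FIRST conflict is possible there.

All alternatives of each non-terminal have pairwise disjoint FIRST sets.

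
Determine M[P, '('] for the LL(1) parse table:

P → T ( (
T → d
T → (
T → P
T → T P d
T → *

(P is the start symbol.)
To find M[P, '('], we find productions for P where '(' is in the predict set (PREDICT(N → α) = (FIRST(α) \ {ε}) ∪ (FOLLOW(N) if α ⇒* ε)).

Relevant sets:
  FIRST(T) = { '(', '*', 'd' }

P → T ( (: PREDICT = { '(', '*', 'd' }
  '(' is in predict set, so this production goes in M[P, '(']

M[P, '('] = P → T ( (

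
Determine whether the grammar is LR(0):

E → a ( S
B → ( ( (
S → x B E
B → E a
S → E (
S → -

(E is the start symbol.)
Yes, the grammar is LR(0)

Augment with E' → E and build the canonical LR(0) collection (I0 = CLOSURE({[E' → . E]}), then GOTO on every symbol after a dot until no new states appear). It has 16 states:
  I0: { [E → . a ( S], [E' → . E] }  — shift
  I1: { [E' → E .] }  — accept
  I2: { [E → a . ( S] }  — shift
  I3: { [E → . a ( S], [E → a ( . S], [S → . -], [S → . E (], [S → . x B E] }  — shift
  I4: { [S → - .] }  — reduce
  I5: { [S → E . (] }  — shift
  I6: { [E → a ( S .] }  — reduce
  I7: { [B → . ( ( (], [B → . E a], [E → . a ( S], [S → x . B E] }  — shift
  I8: { [B → ( . ( (] }  — shift
  I9: { [E → . a ( S], [S → x B . E] }  — shift
  I10: { [B → E . a] }  — shift
  I11: { [B → E a .] }  — reduce
  I12: { [S → x B E .] }  — reduce
  I13: { [B → ( ( . (] }  — shift
  I14: { [B → ( ( ( .] }  — reduce
  I15: { [S → E ( .] }  — reduce

Every state is either a pure shift/goto state or contains exactly one complete item and nothing to shift — no conflicts. The grammar is LR(0).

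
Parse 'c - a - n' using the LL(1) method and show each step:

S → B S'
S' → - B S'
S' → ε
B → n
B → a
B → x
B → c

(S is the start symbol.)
LL(1) parsing maintains a stack (initially the start symbol over $) and the input. At each step: if the stack top is a terminal, match it against the current input token; if it is a non-terminal N, replace it with the RHS of M[N, lookahead] (the unique production whose predict set contains the lookahead).

Stack is shown with the top on the left.

Stack     Input        Action
-----------------------------
S $       c - a - n $  output S → B S'
B S' $    c - a - n $  output B → c
c S' $    c - a - n $  match 'c'
S' $      - a - n $    output S' → - B S'
- B S' $  - a - n $    match '-'
B S' $    a - n $      output B → a
a S' $    a - n $      match 'a'
S' $      - n $        output S' → - B S'
- B S' $  - n $        match '-'
B S' $    n $          output B → n
n S' $    n $          match 'n'
S' $      $            output S' → ε
$         $            accept

The string is accepted.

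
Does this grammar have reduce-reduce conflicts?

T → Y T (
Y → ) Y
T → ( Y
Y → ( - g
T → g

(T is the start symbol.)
A reduce-reduce conflict occurs when an LR(0) state has two complete items [A → α .] and [B → β .] — both call for a reduction, and with no lookahead the parser cannot choose between them.

Augment with T' → T and build the canonical LR(0) collection (I0 = CLOSURE({[T' → . T]}), then GOTO on every symbol after a dot until no new states appear). It has 13 states:
  I0: { [T → . ( Y], [T → . Y T (], [T → . g], [T' → . T], [Y → . ( - g], [Y → . ) Y] }  — shift
  I1: { [T → ( . Y], [Y → ( . - g], [Y → . ( - g], [Y → . ) Y] }  — shift
  I2: { [Y → ) . Y], [Y → . ( - g], [Y → . ) Y] }  — shift
  I3: { [T' → T .] }  — accept
  I4: { [T → . ( Y], [T → . Y T (], [T → . g], [T → Y . T (], [Y → . ( - g], [Y → . ) Y] }  — shift
  I5: { [T → g .] }  — reduce
  I6: { [T → Y T . (] }  — shift
  I7: { [T → Y T ( .] }  — reduce
  I8: { [Y → ( . - g] }  — shift
  I9: { [Y → ) Y .] }  — reduce
  I10: { [Y → ( - . g] }  — shift
  I11: { [Y → ( - g .] }  — reduce
  I12: { [T → ( Y .] }  — reduce

No state contains more than one complete item.

Answer: No reduce-reduce conflicts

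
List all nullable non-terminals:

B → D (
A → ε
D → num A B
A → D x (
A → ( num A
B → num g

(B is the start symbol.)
{ 'A' }

ε-productions: A → ε
So A is immediately nullable.
No further non-terminal can be added: every production for the remaining non-terminals contains a terminal or a non-nullable non-terminal.
Nullable = { 'A' }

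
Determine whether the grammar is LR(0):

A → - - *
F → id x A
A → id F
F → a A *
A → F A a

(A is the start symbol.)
Yes, the grammar is LR(0)

A grammar is LR(0) if no state in the canonical LR(0) collection has:
  - both a shift item (dot before a terminal) and a complete item (shift-reduce conflict), or
  - two or more complete items (reduce-reduce conflict; the accept item [A' → A .] counts as a complete item here).

Augment with A' → A and build the canonical LR(0) collection (I0 = CLOSURE({[A' → . A]}), then GOTO on every symbol after a dot until no new states appear). It has 16 states:
  I0: { [A → . - - *], [A → . F A a], [A → . id F], [A' → . A], [F → . a A *], [F → . id x A] }  — shift
  I1: { [A → - . - *] }  — shift
  I2: { [A' → A .] }  — accept
  I3: { [A → . - - *], [A → . F A a], [A → . id F], [A → F . A a], [F → . a A *], [F → . id x A] }  — shift
  I4: { [A → . - - *], [A → . F A a], [A → . id F], [F → . a A *], [F → . id x A], [F → a . A *] }  — shift
  I5: { [A → id . F], [F → . a A *], [F → . id x A], [F → id . x A] }  — shift
  I6: { [A → id F .] }  — reduce
  I7: { [F → id . x A] }  — shift
  I8: { [A → . - - *], [A → . F A a], [A → . id F], [F → . a A *], [F → . id x A], [F → id x . A] }  — shift
  I9: { [F → id x A .] }  — reduce
  I10: { [F → a A . *] }  — shift
  I11: { [F → a A * .] }  — reduce
  I12: { [A → F A . a] }  — shift
  I13: { [A → F A a .] }  — reduce
  I14: { [A → - - . *] }  — shift
  I15: { [A → - - * .] }  — reduce

Every state is either a pure shift/goto state or contains exactly one complete item and nothing to shift — no conflicts. The grammar is LR(0).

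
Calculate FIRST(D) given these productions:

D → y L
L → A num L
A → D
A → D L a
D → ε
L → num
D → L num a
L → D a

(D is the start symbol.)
To compute FIRST(D), examine every production with D on the left-hand side, reading each right-hand side left to right until a non-nullable symbol is reached.

FIRST sets of the other non-terminals involved (by the same procedure, iterated to a fixed point):
  FIRST(L) = { 'a', 'num', 'y' }

From D → y L:
  - y is a terminal: add 'y' and stop
From D → ε:
  - ε-production, so ε ∈ FIRST(D)
From D → L num a:
  - L is a non-terminal: add FIRST(L) \ {ε} = { 'a', 'num', 'y' }
    L is not nullable, so stop

Collecting: FIRST(D) = { 'a', 'num', 'y', ε }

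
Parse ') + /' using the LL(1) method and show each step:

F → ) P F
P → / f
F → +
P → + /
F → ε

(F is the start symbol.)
Stack is shown with the top on the left.

Stack    Input    Action
------------------------
F $      ) + / $  output F → ) P F
) P F $  ) + / $  match ')'
P F $    + / $    output P → + /
+ / F $  + / $    match '+'
/ F $    / $      match '/'
F $      $        output F → ε
$        $        accept

The string is accepted.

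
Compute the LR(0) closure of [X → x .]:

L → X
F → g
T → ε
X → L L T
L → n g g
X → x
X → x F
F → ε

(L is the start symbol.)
{ [X → x .] }

To compute CLOSURE, for each item [A → α.Bβ] where B is a non-terminal, add [B → .γ] for all productions B → γ; repeat for the newly added items until nothing changes.

Start with: [X → x .]
The dot is at the end, so nothing is added.

CLOSURE = { [X → x .] }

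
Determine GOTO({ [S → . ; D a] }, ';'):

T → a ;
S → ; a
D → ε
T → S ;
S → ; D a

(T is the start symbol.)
GOTO(I, ';') = CLOSURE({ [A → αX.β] : [A → α.Xβ] ∈ I, X = ';' })

Items with dot before ';', with the dot advanced:
  [S → . ; D a] → [S → ; . D a]
Closure of the advanced items:
  [S → ; . D a] has the dot before D: add [D → .]

GOTO = { [D → .], [S → ; . D a] }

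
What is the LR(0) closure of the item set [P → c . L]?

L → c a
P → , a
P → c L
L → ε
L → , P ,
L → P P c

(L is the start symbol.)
Start with: [P → c . L]
  [P → c . L] has the dot before L: add [L → . c a], [L → .], [L → . , P ,], [L → . P P c]
  [L → . P P c] has the dot before P: add [P → . , a], [P → . c L]
No further items can be added.

CLOSURE = { [L → . , P ,], [L → . P P c], [L → . c a], [L → .], [P → . , a], [P → . c L], [P → c . L] }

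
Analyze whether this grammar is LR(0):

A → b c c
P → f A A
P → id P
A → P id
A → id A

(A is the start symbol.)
No. Shift-reduce conflict between [P → id P .] and [A → P . id]

A grammar is LR(0) if no state in the canonical LR(0) collection has:
  - both a shift item (dot before a terminal) and a complete item (shift-reduce conflict), or
  - two or more complete items (reduce-reduce conflict; the accept item [A' → A .] counts as a complete item here).

Augment with A' → A and build the canonical LR(0) collection (I0 = CLOSURE({[A' → . A]}), then GOTO on every symbol after a dot until no new states appear). It has 13 states:
  I0: { [A → . P id], [A → . b c c], [A → . id A], [A' → . A], [P → . f A A], [P → . id P] }  — shift
  I1: { [A' → A .] }  — accept
  I2: { [A → P . id] }  — shift
  I3: { [A → b . c c] }  — shift
  I4: { [A → . P id], [A → . b c c], [A → . id A], [P → . f A A], [P → . id P], [P → f . A A] }  — shift
  I5: { [A → . P id], [A → . b c c], [A → . id A], [A → id . A], [P → . f A A], [P → . id P], [P → id . P] }  — shift
  I6: { [A → id A .] }  — reduce
  I7: { [A → P . id], [P → id P .] }  — shift, reduce
  I8: { [A → P id .] }  — reduce
  I9: { [A → . P id], [A → . b c c], [A → . id A], [P → . f A A], [P → . id P], [P → f A . A] }  — shift
  I10: { [P → f A A .] }  — reduce
  I11: { [A → b c . c] }  — shift
  I12: { [A → b c c .] }  — reduce

Conflict in state I7:
  Shift-reduce conflict between [P → id P .] and [A → P . id]
So the grammar is NOT LR(0).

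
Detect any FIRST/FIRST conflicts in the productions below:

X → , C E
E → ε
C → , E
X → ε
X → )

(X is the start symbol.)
No FIRST/FIRST conflicts.

A FIRST/FIRST conflict occurs when two productions N → α and N → β for the same non-terminal have FIRST(α) ∩ FIRST(β) ≠ ∅ (with ε ∈ FIRST of a nullable right-hand side, so two nullable alternatives also conflict).

Productions for X:
  X → , C E: FIRST = { ',' }
  X → ε: FIRST = { ε }
  X → ): FIRST = { ')' }
E, C have only one production, so no FIRST/FIRST conflict is possible there.

All alternatives of each non-terminal have pairwise disjoint FIRST sets.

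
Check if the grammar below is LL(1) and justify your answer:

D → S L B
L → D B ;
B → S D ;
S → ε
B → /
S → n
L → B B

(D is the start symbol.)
No. Predict set conflict for L: { '/', 'n' }

A grammar is LL(1) if for each non-terminal N with multiple productions, the predict sets of those productions are pairwise disjoint, where PREDICT(N → α) = (FIRST(α) \ {ε}) ∪ (FOLLOW(N) if α ⇒* ε).

Relevant sets:
  FIRST(D) = { '/', 'n' }
  FIRST(B) = { '/', 'n' }
  FIRST(S) = { 'n', ε }
  FOLLOW(S) = { '/', 'n' }

For L:
  PREDICT(L → D B ';') = { '/', 'n' }
  PREDICT(L → B B) = { '/', 'n' }
For B:
  PREDICT(B → S D ';') = { '/', 'n' }
  PREDICT(B → '/') = { '/' }
For S:
  PREDICT(S → ε) = { '/', 'n' }
  PREDICT(S → n) = { 'n' }
D has a single production, so nothing to check there.

Conflict found: Predict set conflict for L: { '/', 'n' }
The grammar is NOT LL(1).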